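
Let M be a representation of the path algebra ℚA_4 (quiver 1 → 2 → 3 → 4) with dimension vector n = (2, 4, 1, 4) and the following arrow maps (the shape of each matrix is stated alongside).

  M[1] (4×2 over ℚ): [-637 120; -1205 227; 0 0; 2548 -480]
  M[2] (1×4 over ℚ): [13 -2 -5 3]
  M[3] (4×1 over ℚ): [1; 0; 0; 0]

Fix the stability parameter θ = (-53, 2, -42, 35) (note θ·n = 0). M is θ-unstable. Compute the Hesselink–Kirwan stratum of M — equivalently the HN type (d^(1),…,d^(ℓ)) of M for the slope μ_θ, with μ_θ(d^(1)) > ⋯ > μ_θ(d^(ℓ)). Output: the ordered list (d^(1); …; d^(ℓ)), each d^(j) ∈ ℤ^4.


Via rank(M_{q-1}∘⋯∘M_p): M ≅ I[1,2], I[1,4], I[2,2]^2, I[4,4]^3.
μ_θ-semistable layers: μ^(1)=35; μ^(2)=2; μ^(3)=-20; μ^(4)=-53

((0, 0, 0, 4); (0, 3, 0, 0); (0, 1, 1, 0); (2, 0, 0, 0))


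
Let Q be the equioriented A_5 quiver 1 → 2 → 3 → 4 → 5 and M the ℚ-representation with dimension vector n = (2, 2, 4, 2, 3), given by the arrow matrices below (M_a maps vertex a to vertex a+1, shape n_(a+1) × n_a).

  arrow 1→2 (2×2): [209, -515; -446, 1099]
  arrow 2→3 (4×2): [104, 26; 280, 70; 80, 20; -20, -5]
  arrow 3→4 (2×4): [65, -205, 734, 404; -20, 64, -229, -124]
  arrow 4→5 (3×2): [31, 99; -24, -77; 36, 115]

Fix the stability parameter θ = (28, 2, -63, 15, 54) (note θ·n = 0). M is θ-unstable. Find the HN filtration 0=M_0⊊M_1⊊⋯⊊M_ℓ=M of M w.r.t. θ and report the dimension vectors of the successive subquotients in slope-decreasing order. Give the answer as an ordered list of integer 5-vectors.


Barcode: M ≅ I[1,2], I[1,3], I[3,3], I[3,5]^2, I[5,5]. HN layers by μ_θ (4 steps, strictly decreasing):
  μ^(1)=54; μ^(2)=15; μ^(3)=-11; μ^(4)=-63

((0, 0, 0, 0, 3); (1, 1, 0, 2, 0); (1, 1, 1, 0, 0); (0, 0, 3, 0, 0))


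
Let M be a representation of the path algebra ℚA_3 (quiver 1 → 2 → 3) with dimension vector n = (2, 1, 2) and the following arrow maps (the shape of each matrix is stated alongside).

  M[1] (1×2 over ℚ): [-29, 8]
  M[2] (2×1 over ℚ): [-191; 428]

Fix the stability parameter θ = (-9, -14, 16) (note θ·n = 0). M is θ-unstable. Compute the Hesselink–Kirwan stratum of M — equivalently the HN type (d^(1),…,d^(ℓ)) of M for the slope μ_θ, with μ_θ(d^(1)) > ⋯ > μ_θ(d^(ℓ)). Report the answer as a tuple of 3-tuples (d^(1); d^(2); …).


Interval decomposition of M: I[1,1], I[1,3], I[3,3].
HN type (ℓ=3): μ^(1)=16; μ^(2)=-9; μ^(3)=-23/2

((0, 0, 2); (1, 0, 0); (1, 1, 0))


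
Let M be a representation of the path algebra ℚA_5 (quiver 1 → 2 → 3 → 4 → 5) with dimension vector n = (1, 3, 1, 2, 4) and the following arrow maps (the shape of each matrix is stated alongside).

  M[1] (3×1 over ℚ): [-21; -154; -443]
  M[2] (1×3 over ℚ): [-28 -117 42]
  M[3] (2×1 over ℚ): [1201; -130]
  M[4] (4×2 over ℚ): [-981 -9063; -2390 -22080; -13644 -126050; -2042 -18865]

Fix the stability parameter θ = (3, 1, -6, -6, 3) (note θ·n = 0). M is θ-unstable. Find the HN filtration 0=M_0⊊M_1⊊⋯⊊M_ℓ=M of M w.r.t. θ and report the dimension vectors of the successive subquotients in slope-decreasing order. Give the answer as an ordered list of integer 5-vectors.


Via rank(M_{q-1}∘⋯∘M_p): M ≅ I[1,2], I[2,2], I[2,5], I[4,5], I[5,5]^2.
μ_θ-semistable layers: μ^(1)=3; μ^(2)=2; μ^(3)=1; μ^(4)=-11/3; μ^(5)=-6

((0, 0, 0, 0, 4); (1, 1, 0, 0, 0); (0, 1, 0, 0, 0); (0, 1, 1, 1, 0); (0, 0, 0, 1, 0))


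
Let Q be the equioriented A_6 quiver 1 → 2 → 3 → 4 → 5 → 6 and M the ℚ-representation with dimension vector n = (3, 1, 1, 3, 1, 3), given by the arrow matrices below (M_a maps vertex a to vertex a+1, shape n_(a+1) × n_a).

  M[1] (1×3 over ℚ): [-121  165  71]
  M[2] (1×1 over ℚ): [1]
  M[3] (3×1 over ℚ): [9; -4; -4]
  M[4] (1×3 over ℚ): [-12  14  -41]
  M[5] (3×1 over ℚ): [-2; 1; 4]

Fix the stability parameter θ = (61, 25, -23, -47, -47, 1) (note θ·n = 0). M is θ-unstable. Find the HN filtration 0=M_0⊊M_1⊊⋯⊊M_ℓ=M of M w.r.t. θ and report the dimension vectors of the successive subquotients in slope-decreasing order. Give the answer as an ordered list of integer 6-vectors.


Barcode: M ≅ I[1,1]^2, I[1,4], I[4,4], I[4,6], I[6,6]^2. HN layers by μ_θ (4 steps, strictly decreasing):
  μ^(1)=61; μ^(2)=4; μ^(3)=1; μ^(4)=-47

((2, 0, 0, 0, 0, 0); (1, 1, 1, 1, 0, 0); (0, 0, 0, 0, 0, 3); (0, 0, 0, 2, 1, 0))


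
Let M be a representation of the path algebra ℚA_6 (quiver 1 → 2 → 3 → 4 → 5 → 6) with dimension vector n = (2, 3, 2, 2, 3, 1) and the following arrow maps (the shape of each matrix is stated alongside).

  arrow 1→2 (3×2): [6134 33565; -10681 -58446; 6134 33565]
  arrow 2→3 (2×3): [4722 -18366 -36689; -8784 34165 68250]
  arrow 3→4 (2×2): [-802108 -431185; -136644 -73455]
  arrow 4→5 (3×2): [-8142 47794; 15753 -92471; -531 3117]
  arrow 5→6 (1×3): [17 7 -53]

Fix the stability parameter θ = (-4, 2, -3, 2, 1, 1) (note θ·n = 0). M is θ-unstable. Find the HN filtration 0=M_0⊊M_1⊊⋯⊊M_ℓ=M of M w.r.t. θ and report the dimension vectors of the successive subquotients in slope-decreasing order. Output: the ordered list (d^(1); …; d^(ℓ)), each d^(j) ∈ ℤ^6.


Via rank(M_{q-1}∘⋯∘M_p): M ≅ I[1,3], I[1,4], I[2,2], I[4,5], I[5,5], I[5,6].
μ_θ-semistable layers: μ^(1)=2; μ^(2)=3/2; μ^(3)=1; μ^(4)=-1/2; μ^(5)=-4

((0, 1, 0, 1, 0, 0); (0, 0, 0, 1, 1, 0); (0, 0, 0, 0, 2, 1); (0, 2, 2, 0, 0, 0); (2, 0, 0, 0, 0, 0))


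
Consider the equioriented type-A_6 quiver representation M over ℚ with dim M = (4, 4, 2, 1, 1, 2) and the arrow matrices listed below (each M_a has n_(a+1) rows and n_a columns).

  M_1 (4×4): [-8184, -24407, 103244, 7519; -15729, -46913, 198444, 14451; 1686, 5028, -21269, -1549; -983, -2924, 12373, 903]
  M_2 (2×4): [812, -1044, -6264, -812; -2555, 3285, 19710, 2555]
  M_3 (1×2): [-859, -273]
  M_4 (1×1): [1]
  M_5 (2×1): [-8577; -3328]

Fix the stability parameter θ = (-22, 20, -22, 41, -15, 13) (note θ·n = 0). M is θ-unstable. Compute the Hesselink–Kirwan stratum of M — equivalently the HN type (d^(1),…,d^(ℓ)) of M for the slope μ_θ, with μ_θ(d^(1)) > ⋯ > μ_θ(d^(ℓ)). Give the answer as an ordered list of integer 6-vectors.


Via rank(M_{q-1}∘⋯∘M_p): M ≅ I[1,1], I[1,2]^2, I[1,6], I[2,2], I[3,3], I[6,6].
μ_θ-semistable layers: μ^(1)=20; μ^(2)=13; μ^(3)=-1; μ^(4)=-22

((0, 3, 0, 0, 0, 0); (0, 0, 0, 1, 1, 2); (0, 1, 1, 0, 0, 0); (4, 0, 1, 0, 0, 0))


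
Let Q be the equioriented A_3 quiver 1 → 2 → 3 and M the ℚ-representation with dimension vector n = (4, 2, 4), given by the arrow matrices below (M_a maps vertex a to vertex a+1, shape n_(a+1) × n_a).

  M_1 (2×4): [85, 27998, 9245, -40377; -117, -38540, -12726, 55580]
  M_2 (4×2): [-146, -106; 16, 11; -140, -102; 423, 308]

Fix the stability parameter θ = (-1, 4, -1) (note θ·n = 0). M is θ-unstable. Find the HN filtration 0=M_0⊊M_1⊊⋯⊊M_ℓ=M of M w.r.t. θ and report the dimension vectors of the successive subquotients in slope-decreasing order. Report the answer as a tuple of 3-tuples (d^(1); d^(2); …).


Barcode: M ≅ I[1,1]^2, I[1,3]^2, I[3,3]^2. HN layers by μ_θ (2 steps, strictly decreasing):
  μ^(1)=3/2; μ^(2)=-1

((0, 2, 2); (4, 0, 2))


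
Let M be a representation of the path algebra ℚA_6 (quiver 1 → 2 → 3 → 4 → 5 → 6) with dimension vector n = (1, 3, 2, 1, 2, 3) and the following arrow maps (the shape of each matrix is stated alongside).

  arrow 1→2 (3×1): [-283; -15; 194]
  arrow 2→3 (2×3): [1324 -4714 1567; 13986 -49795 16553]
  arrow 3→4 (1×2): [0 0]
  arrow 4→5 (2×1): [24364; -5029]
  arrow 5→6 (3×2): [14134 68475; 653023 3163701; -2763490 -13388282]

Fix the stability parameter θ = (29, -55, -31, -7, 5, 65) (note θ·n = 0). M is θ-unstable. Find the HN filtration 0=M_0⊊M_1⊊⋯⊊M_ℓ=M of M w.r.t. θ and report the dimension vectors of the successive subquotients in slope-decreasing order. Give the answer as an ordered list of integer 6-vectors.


Barcode: M ≅ I[1,3], I[2,2], I[2,3], I[4,6], I[5,6], I[6,6]. HN layers by μ_θ (6 steps, strictly decreasing):
  μ^(1)=65; μ^(2)=5; μ^(3)=-7; μ^(4)=-19; μ^(5)=-31; μ^(6)=-55

((0, 0, 0, 0, 0, 3); (0, 0, 0, 0, 2, 0); (0, 0, 0, 1, 0, 0); (1, 1, 1, 0, 0, 0); (0, 0, 1, 0, 0, 0); (0, 2, 0, 0, 0, 0))


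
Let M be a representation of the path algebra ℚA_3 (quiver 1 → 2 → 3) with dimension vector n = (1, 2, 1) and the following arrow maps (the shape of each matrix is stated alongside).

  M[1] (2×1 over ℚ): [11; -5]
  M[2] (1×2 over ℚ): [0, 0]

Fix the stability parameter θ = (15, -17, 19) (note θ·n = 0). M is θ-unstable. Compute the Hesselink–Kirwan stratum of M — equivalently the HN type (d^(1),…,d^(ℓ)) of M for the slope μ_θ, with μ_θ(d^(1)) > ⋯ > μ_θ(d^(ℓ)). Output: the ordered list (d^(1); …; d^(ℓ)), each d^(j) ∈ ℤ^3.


Via rank(M_{q-1}∘⋯∘M_p): M ≅ I[1,2], I[2,2], I[3,3].
μ_θ-semistable layers: μ^(1)=19; μ^(2)=-1; μ^(3)=-17

((0, 0, 1); (1, 1, 0); (0, 1, 0))


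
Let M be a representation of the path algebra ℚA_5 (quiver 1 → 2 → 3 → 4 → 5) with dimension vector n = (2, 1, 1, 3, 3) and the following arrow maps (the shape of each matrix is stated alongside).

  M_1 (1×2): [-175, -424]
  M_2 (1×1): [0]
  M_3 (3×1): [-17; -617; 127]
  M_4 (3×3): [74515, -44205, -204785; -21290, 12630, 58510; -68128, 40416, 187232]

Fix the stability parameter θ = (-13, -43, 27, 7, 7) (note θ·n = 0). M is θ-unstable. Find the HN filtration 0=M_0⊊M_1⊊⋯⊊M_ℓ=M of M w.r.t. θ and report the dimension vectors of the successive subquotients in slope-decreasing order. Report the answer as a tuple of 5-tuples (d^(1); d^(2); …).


Barcode: M ≅ I[1,1], I[1,2], I[3,5], I[4,4]^2, I[5,5]^2. HN layers by μ_θ (4 steps, strictly decreasing):
  μ^(1)=41/3; μ^(2)=7; μ^(3)=-13; μ^(4)=-28

((0, 0, 1, 1, 1); (0, 0, 0, 2, 2); (1, 0, 0, 0, 0); (1, 1, 0, 0, 0))


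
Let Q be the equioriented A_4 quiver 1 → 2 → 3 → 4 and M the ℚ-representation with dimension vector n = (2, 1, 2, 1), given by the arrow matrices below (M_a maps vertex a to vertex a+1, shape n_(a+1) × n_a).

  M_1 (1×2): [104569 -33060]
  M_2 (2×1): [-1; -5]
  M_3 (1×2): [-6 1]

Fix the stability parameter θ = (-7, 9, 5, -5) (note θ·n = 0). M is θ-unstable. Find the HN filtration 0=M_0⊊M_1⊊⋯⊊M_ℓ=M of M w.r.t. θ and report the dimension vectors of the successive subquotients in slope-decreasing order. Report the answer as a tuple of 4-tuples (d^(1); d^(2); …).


Via rank(M_{q-1}∘⋯∘M_p): M ≅ I[1,1], I[1,4], I[3,3].
μ_θ-semistable layers: μ^(1)=5; μ^(2)=3; μ^(3)=-7

((0, 0, 1, 0); (0, 1, 1, 1); (2, 0, 0, 0))


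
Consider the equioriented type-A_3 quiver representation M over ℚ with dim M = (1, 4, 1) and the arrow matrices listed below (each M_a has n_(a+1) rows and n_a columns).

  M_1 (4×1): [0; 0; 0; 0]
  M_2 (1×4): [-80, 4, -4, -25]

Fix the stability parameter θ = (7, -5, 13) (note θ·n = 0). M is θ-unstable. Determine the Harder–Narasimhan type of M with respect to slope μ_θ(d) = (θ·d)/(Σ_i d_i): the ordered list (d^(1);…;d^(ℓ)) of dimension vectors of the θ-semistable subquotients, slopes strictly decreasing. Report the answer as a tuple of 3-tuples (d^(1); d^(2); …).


Interval decomposition of M: I[1,1], I[2,2]^3, I[2,3].
HN type (ℓ=3): μ^(1)=13; μ^(2)=7; μ^(3)=-5

((0, 0, 1); (1, 0, 0); (0, 4, 0))


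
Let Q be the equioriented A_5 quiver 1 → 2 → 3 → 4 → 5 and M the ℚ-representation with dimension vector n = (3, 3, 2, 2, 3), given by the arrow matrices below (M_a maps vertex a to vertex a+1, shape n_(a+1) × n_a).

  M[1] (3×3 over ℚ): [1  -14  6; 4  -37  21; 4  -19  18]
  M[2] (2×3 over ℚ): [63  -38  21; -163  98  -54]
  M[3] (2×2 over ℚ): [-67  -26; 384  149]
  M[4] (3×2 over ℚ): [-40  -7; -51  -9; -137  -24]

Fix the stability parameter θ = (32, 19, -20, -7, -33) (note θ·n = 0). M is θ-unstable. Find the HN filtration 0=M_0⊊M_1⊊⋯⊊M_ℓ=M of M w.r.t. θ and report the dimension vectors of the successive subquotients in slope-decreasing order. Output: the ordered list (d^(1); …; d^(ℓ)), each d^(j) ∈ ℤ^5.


Via rank(M_{q-1}∘⋯∘M_p): M ≅ I[1,2], I[1,5]^2, I[5,5].
μ_θ-semistable layers: μ^(1)=51/2; μ^(2)=-9/5; μ^(3)=-33

((1, 1, 0, 0, 0); (2, 2, 2, 2, 2); (0, 0, 0, 0, 1))


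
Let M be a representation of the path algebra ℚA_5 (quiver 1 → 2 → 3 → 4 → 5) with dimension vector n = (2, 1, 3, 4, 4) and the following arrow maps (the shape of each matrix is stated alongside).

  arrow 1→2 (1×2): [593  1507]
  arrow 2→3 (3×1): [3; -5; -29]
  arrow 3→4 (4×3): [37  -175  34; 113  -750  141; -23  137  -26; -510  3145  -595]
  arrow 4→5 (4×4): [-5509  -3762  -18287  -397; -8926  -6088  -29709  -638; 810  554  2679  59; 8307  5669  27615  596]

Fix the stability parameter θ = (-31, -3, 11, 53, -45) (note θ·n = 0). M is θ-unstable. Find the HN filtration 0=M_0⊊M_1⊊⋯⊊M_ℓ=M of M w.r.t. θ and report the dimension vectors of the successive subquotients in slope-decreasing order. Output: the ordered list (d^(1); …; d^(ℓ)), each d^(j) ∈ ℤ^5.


Barcode: M ≅ I[1,1], I[1,3], I[3,5]^2, I[4,5]^2. HN layers by μ_θ (5 steps, strictly decreasing):
  μ^(1)=11; μ^(2)=19/3; μ^(3)=4; μ^(4)=-3; μ^(5)=-31

((0, 0, 1, 0, 0); (0, 0, 2, 2, 2); (0, 0, 0, 2, 2); (0, 1, 0, 0, 0); (2, 0, 0, 0, 0))


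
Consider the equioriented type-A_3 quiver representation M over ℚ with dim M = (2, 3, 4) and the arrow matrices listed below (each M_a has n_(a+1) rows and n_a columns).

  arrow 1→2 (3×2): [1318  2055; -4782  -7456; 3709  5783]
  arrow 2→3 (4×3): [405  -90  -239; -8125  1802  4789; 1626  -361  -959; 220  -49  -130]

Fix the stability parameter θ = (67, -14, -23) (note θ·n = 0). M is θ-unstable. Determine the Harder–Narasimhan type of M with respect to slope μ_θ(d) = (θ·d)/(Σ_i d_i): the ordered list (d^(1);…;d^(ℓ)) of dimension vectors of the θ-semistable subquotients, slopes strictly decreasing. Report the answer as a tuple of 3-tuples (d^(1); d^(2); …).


Via rank(M_{q-1}∘⋯∘M_p): M ≅ I[1,3]^2, I[2,3], I[3,3].
μ_θ-semistable layers: μ^(1)=10; μ^(2)=-37/2; μ^(3)=-23

((2, 2, 2); (0, 1, 1); (0, 0, 1))


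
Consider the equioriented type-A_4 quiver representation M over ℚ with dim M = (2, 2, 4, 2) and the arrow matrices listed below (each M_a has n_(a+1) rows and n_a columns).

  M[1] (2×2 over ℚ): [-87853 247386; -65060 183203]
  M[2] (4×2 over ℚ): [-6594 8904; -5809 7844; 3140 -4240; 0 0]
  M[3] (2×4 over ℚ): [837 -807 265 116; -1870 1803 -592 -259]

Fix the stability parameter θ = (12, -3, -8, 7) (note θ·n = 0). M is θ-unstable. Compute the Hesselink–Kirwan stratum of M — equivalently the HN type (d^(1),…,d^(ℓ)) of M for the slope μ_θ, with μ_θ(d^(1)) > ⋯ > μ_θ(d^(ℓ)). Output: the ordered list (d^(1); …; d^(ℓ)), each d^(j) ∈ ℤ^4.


Via rank(M_{q-1}∘⋯∘M_p): M ≅ I[1,2], I[1,4], I[3,3]^2, I[3,4].
μ_θ-semistable layers: μ^(1)=7; μ^(2)=9/2; μ^(3)=1/3; μ^(4)=-8

((0, 0, 0, 2); (1, 1, 0, 0); (1, 1, 1, 0); (0, 0, 3, 0))


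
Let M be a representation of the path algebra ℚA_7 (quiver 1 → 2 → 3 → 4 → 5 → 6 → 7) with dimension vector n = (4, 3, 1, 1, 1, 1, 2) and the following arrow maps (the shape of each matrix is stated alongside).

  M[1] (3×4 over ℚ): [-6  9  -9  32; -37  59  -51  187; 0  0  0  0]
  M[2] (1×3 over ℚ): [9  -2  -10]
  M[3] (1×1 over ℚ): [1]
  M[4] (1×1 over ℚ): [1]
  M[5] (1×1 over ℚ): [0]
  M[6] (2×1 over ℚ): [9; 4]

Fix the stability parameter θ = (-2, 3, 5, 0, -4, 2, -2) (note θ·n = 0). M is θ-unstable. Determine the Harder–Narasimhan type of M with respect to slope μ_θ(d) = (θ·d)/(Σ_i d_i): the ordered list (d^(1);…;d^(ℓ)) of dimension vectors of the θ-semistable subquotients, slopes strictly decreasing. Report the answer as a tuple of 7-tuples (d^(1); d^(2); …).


Interval decomposition of M: I[1,1]^2, I[1,2], I[1,5], I[2,2], I[6,7], I[7,7].
HN type (ℓ=4): μ^(1)=3; μ^(2)=1; μ^(3)=0; μ^(4)=-2

((0, 2, 0, 0, 0, 0, 0); (0, 1, 1, 1, 1, 0, 0); (0, 0, 0, 0, 0, 1, 1); (4, 0, 0, 0, 0, 0, 1))


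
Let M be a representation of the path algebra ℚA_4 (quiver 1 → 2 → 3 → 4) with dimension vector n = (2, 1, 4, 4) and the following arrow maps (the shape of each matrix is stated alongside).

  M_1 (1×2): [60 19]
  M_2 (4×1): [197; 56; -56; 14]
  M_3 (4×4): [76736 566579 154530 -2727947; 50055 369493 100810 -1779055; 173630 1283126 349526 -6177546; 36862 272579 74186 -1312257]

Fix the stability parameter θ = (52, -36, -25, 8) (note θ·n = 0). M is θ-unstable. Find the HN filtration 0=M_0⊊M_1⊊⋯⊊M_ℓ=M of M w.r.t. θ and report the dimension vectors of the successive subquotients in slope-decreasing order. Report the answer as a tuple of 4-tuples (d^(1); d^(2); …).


Interval decomposition of M: I[1,1], I[1,4], I[3,4]^3.
HN type (ℓ=4): μ^(1)=52; μ^(2)=8; μ^(3)=-3; μ^(4)=-25

((1, 0, 0, 0); (0, 0, 0, 4); (1, 1, 1, 0); (0, 0, 3, 0))


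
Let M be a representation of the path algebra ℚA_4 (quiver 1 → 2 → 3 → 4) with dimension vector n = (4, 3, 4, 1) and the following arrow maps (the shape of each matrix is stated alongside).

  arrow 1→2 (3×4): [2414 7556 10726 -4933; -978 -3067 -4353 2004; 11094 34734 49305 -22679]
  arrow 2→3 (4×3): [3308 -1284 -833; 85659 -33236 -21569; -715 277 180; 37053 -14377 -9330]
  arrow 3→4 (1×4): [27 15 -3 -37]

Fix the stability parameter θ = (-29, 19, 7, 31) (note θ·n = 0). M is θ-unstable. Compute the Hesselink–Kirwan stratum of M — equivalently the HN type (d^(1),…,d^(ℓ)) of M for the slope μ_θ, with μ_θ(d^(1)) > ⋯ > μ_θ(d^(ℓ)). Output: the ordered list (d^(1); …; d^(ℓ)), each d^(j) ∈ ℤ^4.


Via rank(M_{q-1}∘⋯∘M_p): M ≅ I[1,1], I[1,3]^2, I[1,4], I[3,3].
μ_θ-semistable layers: μ^(1)=31; μ^(2)=13; μ^(3)=7; μ^(4)=-29

((0, 0, 0, 1); (0, 3, 3, 0); (0, 0, 1, 0); (4, 0, 0, 0))


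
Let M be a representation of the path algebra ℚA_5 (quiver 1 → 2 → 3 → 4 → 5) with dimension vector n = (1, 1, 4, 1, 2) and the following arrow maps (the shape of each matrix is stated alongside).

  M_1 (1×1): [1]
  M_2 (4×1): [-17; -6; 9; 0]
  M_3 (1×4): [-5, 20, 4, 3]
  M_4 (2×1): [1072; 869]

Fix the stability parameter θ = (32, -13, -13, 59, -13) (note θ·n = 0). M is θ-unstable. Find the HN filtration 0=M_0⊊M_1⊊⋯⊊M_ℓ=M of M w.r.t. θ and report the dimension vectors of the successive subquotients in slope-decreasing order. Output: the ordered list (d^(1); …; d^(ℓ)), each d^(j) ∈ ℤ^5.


Interval decomposition of M: I[1,5], I[3,3]^3, I[5,5].
HN type (ℓ=3): μ^(1)=23; μ^(2)=2; μ^(3)=-13

((0, 0, 0, 1, 1); (1, 1, 1, 0, 0); (0, 0, 3, 0, 1))


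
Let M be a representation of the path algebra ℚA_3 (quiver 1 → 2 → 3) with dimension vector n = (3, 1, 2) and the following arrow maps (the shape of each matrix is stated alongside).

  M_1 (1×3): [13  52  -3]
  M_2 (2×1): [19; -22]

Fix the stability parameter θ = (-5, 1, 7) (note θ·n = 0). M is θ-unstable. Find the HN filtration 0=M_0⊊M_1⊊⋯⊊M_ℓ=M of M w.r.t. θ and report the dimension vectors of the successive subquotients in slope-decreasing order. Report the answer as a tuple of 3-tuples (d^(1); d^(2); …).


Barcode: M ≅ I[1,1]^2, I[1,3], I[3,3]. HN layers by μ_θ (3 steps, strictly decreasing):
  μ^(1)=7; μ^(2)=1; μ^(3)=-5

((0, 0, 2); (0, 1, 0); (3, 0, 0))


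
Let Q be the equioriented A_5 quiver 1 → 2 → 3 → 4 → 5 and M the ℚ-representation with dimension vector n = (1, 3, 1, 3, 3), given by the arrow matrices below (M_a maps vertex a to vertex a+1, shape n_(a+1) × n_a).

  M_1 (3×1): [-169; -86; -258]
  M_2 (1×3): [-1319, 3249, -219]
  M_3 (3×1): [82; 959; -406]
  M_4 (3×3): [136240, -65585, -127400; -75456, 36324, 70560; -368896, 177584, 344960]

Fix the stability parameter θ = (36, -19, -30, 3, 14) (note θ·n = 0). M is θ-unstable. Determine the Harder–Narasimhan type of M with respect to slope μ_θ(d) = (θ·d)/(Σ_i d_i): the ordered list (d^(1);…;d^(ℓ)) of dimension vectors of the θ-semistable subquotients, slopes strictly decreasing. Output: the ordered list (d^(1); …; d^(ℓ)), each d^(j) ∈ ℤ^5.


Via rank(M_{q-1}∘⋯∘M_p): M ≅ I[1,5], I[2,2]^2, I[4,4]^2, I[5,5]^2.
μ_θ-semistable layers: μ^(1)=14; μ^(2)=3; μ^(3)=-13/3; μ^(4)=-19

((0, 0, 0, 0, 3); (0, 0, 0, 3, 0); (1, 1, 1, 0, 0); (0, 2, 0, 0, 0))


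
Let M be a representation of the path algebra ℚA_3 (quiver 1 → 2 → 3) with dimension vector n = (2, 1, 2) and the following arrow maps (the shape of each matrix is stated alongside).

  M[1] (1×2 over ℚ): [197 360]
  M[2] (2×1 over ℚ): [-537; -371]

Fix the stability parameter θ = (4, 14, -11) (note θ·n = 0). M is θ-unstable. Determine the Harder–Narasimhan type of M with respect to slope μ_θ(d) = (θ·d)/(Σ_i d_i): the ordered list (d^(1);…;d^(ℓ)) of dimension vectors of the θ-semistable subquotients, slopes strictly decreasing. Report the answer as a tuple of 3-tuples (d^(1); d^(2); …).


Barcode: M ≅ I[1,1], I[1,3], I[3,3]. HN layers by μ_θ (3 steps, strictly decreasing):
  μ^(1)=4; μ^(2)=7/3; μ^(3)=-11

((1, 0, 0); (1, 1, 1); (0, 0, 1))


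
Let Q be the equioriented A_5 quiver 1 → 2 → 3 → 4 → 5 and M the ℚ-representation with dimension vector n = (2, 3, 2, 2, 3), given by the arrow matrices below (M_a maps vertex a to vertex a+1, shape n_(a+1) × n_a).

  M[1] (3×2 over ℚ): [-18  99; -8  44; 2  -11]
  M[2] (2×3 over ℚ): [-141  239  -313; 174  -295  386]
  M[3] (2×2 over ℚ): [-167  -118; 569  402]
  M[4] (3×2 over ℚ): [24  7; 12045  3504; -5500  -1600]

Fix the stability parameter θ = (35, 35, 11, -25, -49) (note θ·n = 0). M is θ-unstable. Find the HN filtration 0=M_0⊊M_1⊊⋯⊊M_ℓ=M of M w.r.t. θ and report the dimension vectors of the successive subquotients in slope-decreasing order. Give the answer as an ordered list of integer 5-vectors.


Interval decomposition of M: I[1,1], I[1,2], I[2,5]^2, I[5,5].
HN type (ℓ=3): μ^(1)=35; μ^(2)=-7; μ^(3)=-49

((2, 1, 0, 0, 0); (0, 2, 2, 2, 2); (0, 0, 0, 0, 1))


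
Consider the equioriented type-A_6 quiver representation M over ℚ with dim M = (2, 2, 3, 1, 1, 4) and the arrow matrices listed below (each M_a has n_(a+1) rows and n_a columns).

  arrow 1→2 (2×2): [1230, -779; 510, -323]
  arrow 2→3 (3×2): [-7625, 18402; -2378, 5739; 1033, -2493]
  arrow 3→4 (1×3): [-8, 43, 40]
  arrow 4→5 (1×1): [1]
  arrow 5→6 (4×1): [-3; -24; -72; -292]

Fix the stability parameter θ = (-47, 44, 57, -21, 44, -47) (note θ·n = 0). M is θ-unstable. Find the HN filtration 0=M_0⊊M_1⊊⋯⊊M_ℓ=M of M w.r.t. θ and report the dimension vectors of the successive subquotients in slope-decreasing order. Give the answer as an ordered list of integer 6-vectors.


Via rank(M_{q-1}∘⋯∘M_p): M ≅ I[1,1], I[1,6], I[2,3], I[3,3], I[6,6]^3.
μ_θ-semistable layers: μ^(1)=57; μ^(2)=44; μ^(3)=77/5; μ^(4)=-47

((0, 0, 2, 0, 0, 0); (0, 1, 0, 0, 0, 0); (0, 1, 1, 1, 1, 1); (2, 0, 0, 0, 0, 3))


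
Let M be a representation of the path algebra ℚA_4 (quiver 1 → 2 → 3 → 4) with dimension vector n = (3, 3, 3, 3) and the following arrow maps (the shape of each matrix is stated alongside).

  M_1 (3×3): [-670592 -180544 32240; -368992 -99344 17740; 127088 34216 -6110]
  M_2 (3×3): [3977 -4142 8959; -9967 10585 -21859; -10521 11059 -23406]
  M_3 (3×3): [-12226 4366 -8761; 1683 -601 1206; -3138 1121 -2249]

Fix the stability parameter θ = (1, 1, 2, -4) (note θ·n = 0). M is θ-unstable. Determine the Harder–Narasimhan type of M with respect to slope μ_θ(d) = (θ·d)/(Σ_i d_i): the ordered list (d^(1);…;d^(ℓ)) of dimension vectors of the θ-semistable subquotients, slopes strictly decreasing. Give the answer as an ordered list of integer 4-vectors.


Interval decomposition of M: I[1,1]^2, I[1,4], I[2,4]^2.
HN type (ℓ=3): μ^(1)=1; μ^(2)=0; μ^(3)=-1/3

((2, 0, 0, 0); (1, 1, 1, 1); (0, 2, 2, 2))


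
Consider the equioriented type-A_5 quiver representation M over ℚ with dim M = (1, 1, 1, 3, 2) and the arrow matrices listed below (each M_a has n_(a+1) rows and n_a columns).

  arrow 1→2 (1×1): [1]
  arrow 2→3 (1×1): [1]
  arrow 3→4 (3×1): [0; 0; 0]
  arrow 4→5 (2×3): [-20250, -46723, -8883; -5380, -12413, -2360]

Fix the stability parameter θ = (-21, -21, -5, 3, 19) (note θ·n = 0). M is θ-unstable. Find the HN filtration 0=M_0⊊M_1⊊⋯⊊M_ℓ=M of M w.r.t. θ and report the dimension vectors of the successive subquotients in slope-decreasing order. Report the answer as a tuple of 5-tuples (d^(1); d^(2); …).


Interval decomposition of M: I[1,3], I[4,4], I[4,5]^2.
HN type (ℓ=4): μ^(1)=19; μ^(2)=3; μ^(3)=-5; μ^(4)=-21

((0, 0, 0, 0, 2); (0, 0, 0, 3, 0); (0, 0, 1, 0, 0); (1, 1, 0, 0, 0))


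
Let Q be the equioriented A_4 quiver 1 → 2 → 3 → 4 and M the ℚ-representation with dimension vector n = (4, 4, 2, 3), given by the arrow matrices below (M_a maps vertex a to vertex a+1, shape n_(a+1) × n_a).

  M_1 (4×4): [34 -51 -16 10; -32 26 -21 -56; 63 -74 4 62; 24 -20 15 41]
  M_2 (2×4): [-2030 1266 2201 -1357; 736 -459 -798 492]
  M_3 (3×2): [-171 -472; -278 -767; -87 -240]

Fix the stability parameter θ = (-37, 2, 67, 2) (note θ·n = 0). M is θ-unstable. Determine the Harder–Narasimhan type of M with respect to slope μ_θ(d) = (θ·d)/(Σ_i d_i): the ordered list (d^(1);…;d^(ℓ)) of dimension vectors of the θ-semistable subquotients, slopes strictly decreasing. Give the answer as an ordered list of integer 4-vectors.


Interval decomposition of M: I[1,2]^2, I[1,4]^2, I[4,4].
HN type (ℓ=3): μ^(1)=69/2; μ^(2)=2; μ^(3)=-37

((0, 0, 2, 2); (0, 4, 0, 1); (4, 0, 0, 0))


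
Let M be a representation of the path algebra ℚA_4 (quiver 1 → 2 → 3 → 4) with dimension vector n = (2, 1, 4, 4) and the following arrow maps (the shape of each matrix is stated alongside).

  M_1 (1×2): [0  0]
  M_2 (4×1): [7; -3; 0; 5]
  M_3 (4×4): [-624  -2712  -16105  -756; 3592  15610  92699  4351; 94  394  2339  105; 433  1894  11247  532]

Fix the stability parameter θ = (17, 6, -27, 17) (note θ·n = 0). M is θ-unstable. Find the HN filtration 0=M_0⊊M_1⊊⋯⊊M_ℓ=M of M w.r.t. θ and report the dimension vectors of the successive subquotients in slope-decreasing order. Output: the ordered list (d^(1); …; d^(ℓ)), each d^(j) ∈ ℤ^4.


Via rank(M_{q-1}∘⋯∘M_p): M ≅ I[1,1]^2, I[2,4], I[3,3], I[3,4]^2, I[4,4].
μ_θ-semistable layers: μ^(1)=17; μ^(2)=-21/2; μ^(3)=-27

((2, 0, 0, 4); (0, 1, 1, 0); (0, 0, 3, 0))


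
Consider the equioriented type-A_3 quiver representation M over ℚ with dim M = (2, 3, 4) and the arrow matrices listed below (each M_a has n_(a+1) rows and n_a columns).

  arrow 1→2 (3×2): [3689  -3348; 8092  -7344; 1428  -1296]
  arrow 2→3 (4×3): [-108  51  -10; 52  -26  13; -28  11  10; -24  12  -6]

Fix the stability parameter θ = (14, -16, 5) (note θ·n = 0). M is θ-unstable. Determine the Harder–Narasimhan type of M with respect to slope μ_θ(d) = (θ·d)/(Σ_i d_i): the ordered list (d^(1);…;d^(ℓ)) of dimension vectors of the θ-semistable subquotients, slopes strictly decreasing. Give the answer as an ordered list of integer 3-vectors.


Via rank(M_{q-1}∘⋯∘M_p): M ≅ I[1,1], I[1,2], I[2,3]^2, I[3,3]^2.
μ_θ-semistable layers: μ^(1)=14; μ^(2)=5; μ^(3)=-1; μ^(4)=-16

((1, 0, 0); (0, 0, 4); (1, 1, 0); (0, 2, 0))


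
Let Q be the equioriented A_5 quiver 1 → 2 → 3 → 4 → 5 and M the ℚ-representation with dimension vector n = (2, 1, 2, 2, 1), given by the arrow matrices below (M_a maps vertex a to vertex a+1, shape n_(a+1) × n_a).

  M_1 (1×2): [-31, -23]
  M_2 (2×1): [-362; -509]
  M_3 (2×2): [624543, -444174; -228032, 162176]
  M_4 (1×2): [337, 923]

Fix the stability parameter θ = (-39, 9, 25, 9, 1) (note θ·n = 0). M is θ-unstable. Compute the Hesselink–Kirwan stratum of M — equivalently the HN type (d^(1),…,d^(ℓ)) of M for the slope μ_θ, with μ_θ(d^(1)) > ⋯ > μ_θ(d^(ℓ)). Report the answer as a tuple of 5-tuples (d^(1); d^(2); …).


Via rank(M_{q-1}∘⋯∘M_p): M ≅ I[1,1], I[1,3], I[3,5], I[4,4].
μ_θ-semistable layers: μ^(1)=25; μ^(2)=35/3; μ^(3)=9; μ^(4)=-39

((0, 0, 1, 0, 0); (0, 0, 1, 1, 1); (0, 1, 0, 1, 0); (2, 0, 0, 0, 0))


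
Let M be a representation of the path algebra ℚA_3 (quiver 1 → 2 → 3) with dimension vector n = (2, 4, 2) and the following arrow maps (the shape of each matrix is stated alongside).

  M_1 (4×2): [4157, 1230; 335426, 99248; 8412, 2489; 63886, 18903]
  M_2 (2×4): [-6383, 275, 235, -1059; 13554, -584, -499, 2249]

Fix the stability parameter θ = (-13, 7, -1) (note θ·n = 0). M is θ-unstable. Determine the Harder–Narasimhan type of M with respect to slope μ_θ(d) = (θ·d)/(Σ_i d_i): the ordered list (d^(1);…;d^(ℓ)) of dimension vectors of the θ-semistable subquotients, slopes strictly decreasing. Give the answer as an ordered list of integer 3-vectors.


Interval decomposition of M: I[1,2], I[1,3], I[2,2], I[2,3].
HN type (ℓ=3): μ^(1)=7; μ^(2)=3; μ^(3)=-13

((0, 2, 0); (0, 2, 2); (2, 0, 0))


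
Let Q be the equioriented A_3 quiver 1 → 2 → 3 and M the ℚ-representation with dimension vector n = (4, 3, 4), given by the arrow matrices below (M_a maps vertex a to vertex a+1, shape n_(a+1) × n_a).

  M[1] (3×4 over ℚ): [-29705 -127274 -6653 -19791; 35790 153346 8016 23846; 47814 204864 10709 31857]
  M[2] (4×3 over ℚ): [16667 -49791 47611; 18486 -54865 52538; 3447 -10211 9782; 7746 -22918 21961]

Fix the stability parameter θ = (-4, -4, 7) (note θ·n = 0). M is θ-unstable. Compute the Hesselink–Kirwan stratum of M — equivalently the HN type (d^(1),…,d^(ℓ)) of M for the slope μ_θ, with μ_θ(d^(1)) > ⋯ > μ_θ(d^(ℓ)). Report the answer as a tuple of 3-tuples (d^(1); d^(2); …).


Barcode: M ≅ I[1,1], I[1,3]^3, I[3,3]. HN layers by μ_θ (2 steps, strictly decreasing):
  μ^(1)=7; μ^(2)=-4

((0, 0, 4); (4, 3, 0))


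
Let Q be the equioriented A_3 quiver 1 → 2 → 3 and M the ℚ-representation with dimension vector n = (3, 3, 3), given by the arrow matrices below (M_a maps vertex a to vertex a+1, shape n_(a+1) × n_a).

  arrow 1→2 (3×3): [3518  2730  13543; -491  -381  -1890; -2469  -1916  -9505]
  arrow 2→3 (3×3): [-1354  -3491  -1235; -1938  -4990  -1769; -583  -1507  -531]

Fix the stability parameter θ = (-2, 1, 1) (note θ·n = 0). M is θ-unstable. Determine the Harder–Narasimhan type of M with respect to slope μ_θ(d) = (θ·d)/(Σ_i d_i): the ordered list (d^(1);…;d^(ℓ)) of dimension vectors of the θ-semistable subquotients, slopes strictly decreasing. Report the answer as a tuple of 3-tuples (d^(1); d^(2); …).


Barcode: M ≅ I[1,3]^3. HN layers by μ_θ (2 steps, strictly decreasing):
  μ^(1)=1; μ^(2)=-2

((0, 3, 3); (3, 0, 0))


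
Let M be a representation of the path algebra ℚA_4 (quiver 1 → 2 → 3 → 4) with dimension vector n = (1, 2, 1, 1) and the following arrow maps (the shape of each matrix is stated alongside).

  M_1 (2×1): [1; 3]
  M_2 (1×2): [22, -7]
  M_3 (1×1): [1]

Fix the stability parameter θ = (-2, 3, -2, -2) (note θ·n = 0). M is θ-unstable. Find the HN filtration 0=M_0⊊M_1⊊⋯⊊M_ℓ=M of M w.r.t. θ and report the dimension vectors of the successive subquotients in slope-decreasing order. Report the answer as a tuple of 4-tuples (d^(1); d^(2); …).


Via rank(M_{q-1}∘⋯∘M_p): M ≅ I[1,4], I[2,2].
μ_θ-semistable layers: μ^(1)=3; μ^(2)=-1/3; μ^(3)=-2

((0, 1, 0, 0); (0, 1, 1, 1); (1, 0, 0, 0))


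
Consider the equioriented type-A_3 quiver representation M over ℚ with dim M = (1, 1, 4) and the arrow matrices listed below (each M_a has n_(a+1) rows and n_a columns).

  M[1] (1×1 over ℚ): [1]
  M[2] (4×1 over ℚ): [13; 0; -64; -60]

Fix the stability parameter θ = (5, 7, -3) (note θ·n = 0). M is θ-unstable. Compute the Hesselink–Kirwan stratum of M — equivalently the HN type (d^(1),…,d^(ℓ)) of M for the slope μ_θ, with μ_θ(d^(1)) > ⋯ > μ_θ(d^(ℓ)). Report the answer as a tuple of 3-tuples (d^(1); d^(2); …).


Barcode: M ≅ I[1,3], I[3,3]^3. HN layers by μ_θ (2 steps, strictly decreasing):
  μ^(1)=3; μ^(2)=-3

((1, 1, 1); (0, 0, 3))


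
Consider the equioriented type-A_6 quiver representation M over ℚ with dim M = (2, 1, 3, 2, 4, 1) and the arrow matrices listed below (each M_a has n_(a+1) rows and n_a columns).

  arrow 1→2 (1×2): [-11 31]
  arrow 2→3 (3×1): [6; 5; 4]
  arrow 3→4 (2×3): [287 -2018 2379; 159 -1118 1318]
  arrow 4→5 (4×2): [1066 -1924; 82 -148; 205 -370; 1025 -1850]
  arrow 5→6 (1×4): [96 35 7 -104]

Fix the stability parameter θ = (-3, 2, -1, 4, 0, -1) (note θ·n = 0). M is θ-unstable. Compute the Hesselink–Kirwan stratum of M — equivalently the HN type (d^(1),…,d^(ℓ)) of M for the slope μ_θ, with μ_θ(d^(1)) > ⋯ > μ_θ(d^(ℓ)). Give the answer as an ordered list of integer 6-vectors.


Barcode: M ≅ I[1,1], I[1,6], I[3,3], I[3,4], I[5,5]^3. HN layers by μ_θ (6 steps, strictly decreasing):
  μ^(1)=4; μ^(2)=1; μ^(3)=1/2; μ^(4)=0; μ^(5)=-1; μ^(6)=-3

((0, 0, 0, 1, 0, 0); (0, 0, 0, 1, 1, 1); (0, 1, 1, 0, 0, 0); (0, 0, 0, 0, 3, 0); (0, 0, 2, 0, 0, 0); (2, 0, 0, 0, 0, 0))


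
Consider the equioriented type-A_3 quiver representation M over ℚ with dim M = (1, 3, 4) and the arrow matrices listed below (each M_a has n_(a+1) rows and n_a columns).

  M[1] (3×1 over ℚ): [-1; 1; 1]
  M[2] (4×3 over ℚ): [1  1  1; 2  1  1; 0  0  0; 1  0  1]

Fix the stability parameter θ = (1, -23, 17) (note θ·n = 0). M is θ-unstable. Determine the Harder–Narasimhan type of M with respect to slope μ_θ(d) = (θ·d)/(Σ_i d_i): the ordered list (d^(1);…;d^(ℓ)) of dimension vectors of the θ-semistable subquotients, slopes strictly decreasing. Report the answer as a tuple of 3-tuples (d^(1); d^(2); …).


Barcode: M ≅ I[1,3], I[2,3]^2, I[3,3]. HN layers by μ_θ (3 steps, strictly decreasing):
  μ^(1)=17; μ^(2)=-11; μ^(3)=-23

((0, 0, 4); (1, 1, 0); (0, 2, 0))


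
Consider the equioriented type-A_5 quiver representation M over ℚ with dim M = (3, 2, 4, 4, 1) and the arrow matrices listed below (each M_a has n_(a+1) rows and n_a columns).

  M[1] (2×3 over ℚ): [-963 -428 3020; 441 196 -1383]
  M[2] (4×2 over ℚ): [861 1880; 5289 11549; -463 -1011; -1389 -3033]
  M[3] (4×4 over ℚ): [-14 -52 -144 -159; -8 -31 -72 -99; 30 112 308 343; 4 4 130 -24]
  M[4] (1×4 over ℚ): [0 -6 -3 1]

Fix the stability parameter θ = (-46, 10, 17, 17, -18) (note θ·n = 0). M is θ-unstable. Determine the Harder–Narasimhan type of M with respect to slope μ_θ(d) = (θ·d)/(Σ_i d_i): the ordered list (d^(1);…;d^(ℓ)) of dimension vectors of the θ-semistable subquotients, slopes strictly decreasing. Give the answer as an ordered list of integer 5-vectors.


Interval decomposition of M: I[1,1], I[1,3], I[1,5], I[3,4]^2, I[4,4].
HN type (ℓ=4): μ^(1)=17; μ^(2)=10; μ^(3)=13/2; μ^(4)=-46

((0, 0, 3, 3, 0); (0, 1, 0, 0, 0); (0, 1, 1, 1, 1); (3, 0, 0, 0, 0))


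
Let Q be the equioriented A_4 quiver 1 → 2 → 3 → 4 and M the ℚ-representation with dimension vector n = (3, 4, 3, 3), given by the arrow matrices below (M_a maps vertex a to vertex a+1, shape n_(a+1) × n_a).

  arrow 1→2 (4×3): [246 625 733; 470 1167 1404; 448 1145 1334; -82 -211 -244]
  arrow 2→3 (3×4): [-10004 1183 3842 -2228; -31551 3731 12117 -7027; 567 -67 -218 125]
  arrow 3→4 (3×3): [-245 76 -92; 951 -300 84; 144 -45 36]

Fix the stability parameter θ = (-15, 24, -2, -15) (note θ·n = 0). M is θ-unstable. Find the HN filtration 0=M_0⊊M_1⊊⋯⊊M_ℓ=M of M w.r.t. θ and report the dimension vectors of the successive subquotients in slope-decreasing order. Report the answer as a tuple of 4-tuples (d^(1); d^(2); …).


Interval decomposition of M: I[1,3], I[1,4]^2, I[2,2], I[4,4].
HN type (ℓ=4): μ^(1)=24; μ^(2)=11; μ^(3)=7/3; μ^(4)=-15

((0, 1, 0, 0); (0, 1, 1, 0); (0, 2, 2, 2); (3, 0, 0, 1))


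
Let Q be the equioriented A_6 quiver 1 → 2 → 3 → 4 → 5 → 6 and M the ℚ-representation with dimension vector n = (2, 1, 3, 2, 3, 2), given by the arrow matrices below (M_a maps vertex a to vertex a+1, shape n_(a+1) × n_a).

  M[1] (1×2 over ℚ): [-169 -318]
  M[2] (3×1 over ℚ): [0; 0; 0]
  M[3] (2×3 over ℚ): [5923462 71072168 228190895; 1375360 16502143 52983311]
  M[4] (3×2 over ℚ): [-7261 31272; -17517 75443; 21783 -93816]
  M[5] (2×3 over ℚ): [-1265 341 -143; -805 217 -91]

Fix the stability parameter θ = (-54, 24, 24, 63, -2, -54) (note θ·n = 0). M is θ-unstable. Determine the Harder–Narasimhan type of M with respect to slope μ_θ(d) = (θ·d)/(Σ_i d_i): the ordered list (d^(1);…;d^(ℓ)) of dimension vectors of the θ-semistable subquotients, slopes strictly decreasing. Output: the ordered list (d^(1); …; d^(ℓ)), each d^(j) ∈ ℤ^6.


Barcode: M ≅ I[1,1], I[1,2], I[3,3], I[3,5], I[3,6], I[5,5], I[6,6]. HN layers by μ_θ (5 steps, strictly decreasing):
  μ^(1)=61/2; μ^(2)=24; μ^(3)=31/4; μ^(4)=-2; μ^(5)=-54

((0, 0, 0, 1, 1, 0); (0, 1, 2, 0, 0, 0); (0, 0, 1, 1, 1, 1); (0, 0, 0, 0, 1, 0); (2, 0, 0, 0, 0, 1))


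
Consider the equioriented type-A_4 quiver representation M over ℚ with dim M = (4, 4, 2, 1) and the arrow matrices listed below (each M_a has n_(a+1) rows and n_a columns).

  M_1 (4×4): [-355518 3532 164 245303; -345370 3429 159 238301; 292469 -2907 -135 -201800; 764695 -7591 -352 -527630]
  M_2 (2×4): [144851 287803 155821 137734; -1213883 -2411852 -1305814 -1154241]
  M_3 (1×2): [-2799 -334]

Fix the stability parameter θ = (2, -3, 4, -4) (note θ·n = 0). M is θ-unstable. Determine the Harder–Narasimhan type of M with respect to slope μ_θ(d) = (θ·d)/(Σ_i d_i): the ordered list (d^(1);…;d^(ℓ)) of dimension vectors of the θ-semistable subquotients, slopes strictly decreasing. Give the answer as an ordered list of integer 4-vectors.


Interval decomposition of M: I[1,2]^2, I[1,3], I[1,4].
HN type (ℓ=3): μ^(1)=4; μ^(2)=0; μ^(3)=-1/2

((0, 0, 1, 0); (0, 0, 1, 1); (4, 4, 0, 0))


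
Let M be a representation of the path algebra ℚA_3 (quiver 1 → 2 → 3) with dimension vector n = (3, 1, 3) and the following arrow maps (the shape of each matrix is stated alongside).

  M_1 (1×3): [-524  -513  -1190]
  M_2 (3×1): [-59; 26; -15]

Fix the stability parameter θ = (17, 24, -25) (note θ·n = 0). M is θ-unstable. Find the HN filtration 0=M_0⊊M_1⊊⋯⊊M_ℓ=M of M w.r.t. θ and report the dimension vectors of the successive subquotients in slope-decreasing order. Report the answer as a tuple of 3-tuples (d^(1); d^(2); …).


Barcode: M ≅ I[1,1]^2, I[1,3], I[3,3]^2. HN layers by μ_θ (3 steps, strictly decreasing):
  μ^(1)=17; μ^(2)=16/3; μ^(3)=-25

((2, 0, 0); (1, 1, 1); (0, 0, 2))


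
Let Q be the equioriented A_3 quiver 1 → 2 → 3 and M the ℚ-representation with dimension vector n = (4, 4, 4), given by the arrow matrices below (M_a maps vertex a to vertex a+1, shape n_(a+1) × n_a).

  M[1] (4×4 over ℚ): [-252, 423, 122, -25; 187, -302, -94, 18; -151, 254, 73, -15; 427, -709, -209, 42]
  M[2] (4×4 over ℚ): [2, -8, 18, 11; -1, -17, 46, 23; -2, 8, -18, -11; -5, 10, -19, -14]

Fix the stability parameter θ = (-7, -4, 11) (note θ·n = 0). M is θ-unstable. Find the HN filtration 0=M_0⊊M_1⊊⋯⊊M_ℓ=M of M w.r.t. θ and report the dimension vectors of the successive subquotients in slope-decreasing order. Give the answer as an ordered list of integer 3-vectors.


Via rank(M_{q-1}∘⋯∘M_p): M ≅ I[1,1], I[1,2], I[1,3]^2, I[2,3], I[3,3].
μ_θ-semistable layers: μ^(1)=11; μ^(2)=-4; μ^(3)=-7

((0, 0, 4); (0, 4, 0); (4, 0, 0))


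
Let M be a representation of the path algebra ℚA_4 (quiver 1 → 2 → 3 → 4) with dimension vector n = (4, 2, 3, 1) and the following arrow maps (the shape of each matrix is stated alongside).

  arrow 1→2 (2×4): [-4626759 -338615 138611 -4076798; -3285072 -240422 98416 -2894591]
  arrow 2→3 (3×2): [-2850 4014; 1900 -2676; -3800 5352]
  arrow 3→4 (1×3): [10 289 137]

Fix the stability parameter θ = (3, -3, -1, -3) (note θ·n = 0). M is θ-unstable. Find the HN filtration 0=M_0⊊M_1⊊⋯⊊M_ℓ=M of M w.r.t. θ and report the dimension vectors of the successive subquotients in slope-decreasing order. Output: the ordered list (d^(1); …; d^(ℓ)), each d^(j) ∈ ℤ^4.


Interval decomposition of M: I[1,1]^2, I[1,2], I[1,3], I[3,3], I[3,4].
HN type (ℓ=5): μ^(1)=3; μ^(2)=0; μ^(3)=-1/3; μ^(4)=-1; μ^(5)=-2

((2, 0, 0, 0); (1, 1, 0, 0); (1, 1, 1, 0); (0, 0, 1, 0); (0, 0, 1, 1))
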